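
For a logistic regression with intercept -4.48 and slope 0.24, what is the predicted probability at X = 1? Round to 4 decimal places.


Linear predictor: z = -4.48 + 0.24 * 1 = -4.2400.
P = 1/(1 + exp(4.2400)) = 1/(1 + 69.4079) = 0.0142.

0.0142


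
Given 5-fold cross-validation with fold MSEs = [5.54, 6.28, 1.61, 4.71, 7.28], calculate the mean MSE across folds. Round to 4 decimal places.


Sum of fold MSEs = 25.4200.
Average = 25.4200 / 5 = 5.0840.

5.0840


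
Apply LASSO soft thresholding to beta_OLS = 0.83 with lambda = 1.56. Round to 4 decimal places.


Check: |0.83| = 0.83 vs lambda = 1.56.
Since |beta| <= lambda, the coefficient is set to 0.
Soft-thresholded coefficient = 0.0000.

0.0000


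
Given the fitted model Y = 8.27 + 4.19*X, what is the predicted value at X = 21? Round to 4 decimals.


Predicted value:
Y = 8.27 + (4.19)(21) = 8.27 + 87.9900 = 96.2600.

96.2600


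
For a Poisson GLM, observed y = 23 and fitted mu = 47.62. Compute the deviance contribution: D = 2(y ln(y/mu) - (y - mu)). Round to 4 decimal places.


y/mu = 23/47.62 = 0.482990 (approx.), and ln(23/47.62) = -0.727759.
y * ln(y/mu) = 23 * -0.727759 = -16.738457.
y - mu = -24.62.
D = 2 * (-16.738457 - -24.62) = 15.763086, which rounds to 15.7631.

15.7631


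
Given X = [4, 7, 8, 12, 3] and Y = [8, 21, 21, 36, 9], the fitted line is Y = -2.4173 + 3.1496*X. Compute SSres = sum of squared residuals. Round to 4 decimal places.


For each point, residual = actual - predicted.
Residuals: [-2.1811, 1.3701, -1.7795, 0.6221, 1.9685].
Sum of squared residuals = 14.0630.

14.0630


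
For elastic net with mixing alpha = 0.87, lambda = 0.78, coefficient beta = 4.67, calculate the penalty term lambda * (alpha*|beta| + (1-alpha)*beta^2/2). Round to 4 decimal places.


Compute:
L1 = 0.87 * 4.67 = 4.0629.
L2 = 0.13 * 4.67^2 / 2 = 1.4176.
Penalty = 0.78 * (4.0629 + 1.4176) = 4.2748.

4.2748


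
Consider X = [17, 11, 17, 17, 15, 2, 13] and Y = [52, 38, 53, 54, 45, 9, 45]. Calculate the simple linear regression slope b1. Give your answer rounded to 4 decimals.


First compute the means: xbar = 13.1429, ybar = 42.2857.
Then S_xx = sum((xi - xbar)^2) = 176.8571.
S_xy = sum((xi - xbar)(yi - ybar)) = 508.7143.
b1 = S_xy / S_xx = 508.7143 / 176.8571 = 2.8764.

2.8764


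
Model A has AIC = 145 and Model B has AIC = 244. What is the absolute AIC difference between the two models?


Absolute difference = |145 - 244| = 99.
The model with lower AIC (A) is preferred.

99


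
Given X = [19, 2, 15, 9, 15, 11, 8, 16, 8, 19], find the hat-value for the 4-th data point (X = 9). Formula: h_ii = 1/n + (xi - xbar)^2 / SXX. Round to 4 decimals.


Compute xbar = 12.2000 with n = 10 observations.
SXX = 273.6000.
Leverage = 1/10 + (9 - 12.2000)^2/273.6000 = 0.1374.

0.1374


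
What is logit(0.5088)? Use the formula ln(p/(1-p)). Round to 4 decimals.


Compute the odds: 0.5088/0.4912 = 1.0358.
Take the natural log: ln(1.0358) = 0.0352.

0.0352


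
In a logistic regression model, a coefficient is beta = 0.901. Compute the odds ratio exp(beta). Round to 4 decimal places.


The odds ratio is computed as:
OR = e^(0.901) = 2.4621.

2.4621


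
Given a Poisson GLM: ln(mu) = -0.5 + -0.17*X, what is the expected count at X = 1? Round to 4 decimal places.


Compute eta = -0.5 + -0.17 * 1 = -0.6700.
Apply inverse link: mu = e^-0.6700 = 0.5117.

0.5117


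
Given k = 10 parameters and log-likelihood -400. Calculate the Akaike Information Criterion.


Compute:
2k = 2*10 = 20.
-2*loglik = -2*(-400) = 800.
AIC = 20 + 800 = 820.

820


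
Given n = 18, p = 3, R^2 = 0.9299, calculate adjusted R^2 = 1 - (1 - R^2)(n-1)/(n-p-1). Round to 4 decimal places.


Adjusted R^2 = 1 - (1 - R^2) * (n-1)/(n-p-1).
(1 - R^2) = 0.0701.
(n-1)/(n-p-1) = 17/14.
(1 - R^2) * (n-1) = 0.0701 * 17 = 1.1917.
Divide by (n-p-1): 1.1917 / 14 = 0.0851.
Adj R^2 = 1 - 0.0851 = 0.9149.

0.9149


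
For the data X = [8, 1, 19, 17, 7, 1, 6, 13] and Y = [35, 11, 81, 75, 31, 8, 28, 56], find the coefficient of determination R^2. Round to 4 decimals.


The fitted line is Y = 4.2616 + 4.0404*X.
SSres = 17.3502, SStot = 5273.8750.
R^2 = 1 - SSres/SStot = 0.9967.

0.9967


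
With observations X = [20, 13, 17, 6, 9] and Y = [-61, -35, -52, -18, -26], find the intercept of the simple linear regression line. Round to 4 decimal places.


First find the slope: b1 = -3.1154.
Means: xbar = 13.0000, ybar = -38.4000.
b0 = ybar - b1 * xbar = -38.4000 - -3.1154 * 13.0000 = 2.1000.

2.1000


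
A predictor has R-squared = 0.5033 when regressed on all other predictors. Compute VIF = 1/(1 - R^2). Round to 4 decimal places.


Using VIF = 1/(1 - R^2_j):
1 - 0.5033 = 0.4967.
VIF = 2.0133.

2.0133


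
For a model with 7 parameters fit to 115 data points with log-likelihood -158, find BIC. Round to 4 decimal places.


Compute k*ln(n) = 7*ln(115) = 7*4.744932 = 33.214524.
Then -2*loglik = 316.
BIC = 33.214524 + 316 = 349.214524, which rounds to 349.2145.

349.2145


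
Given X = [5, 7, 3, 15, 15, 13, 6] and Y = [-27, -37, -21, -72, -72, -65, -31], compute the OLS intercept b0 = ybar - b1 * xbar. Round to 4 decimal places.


Compute b1 = -4.4262 from the OLS formula.
With xbar = 9.1429 and ybar = -46.4286, the intercept is:
b0 = -46.4286 - -4.4262 * 9.1429 = -5.9607.

-5.9607


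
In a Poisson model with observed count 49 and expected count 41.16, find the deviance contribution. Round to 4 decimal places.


First: ln(49/41.16) = 0.174353.
Then: 49 * 0.174353 = 8.543297.
y - mu = 49 - 41.16 = 7.84.
D = 2(8.543297 - 7.84) = 1.406594, which rounds to 1.4066.

1.4066


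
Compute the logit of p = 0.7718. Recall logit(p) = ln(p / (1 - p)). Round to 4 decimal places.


Compute the odds: 0.7718/0.2282 = 3.3821.
Take the natural log: ln(3.3821) = 1.2185.

1.2185


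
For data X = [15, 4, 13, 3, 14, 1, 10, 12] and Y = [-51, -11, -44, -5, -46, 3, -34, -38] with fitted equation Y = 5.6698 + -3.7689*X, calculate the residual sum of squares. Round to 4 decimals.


For each point, residual = actual - predicted.
Residuals: [-0.1363, -1.5942, -0.6741, 0.6369, 1.0948, 1.0991, -1.9808, 1.5570].
Sum of squared residuals = 12.1745.

12.1745


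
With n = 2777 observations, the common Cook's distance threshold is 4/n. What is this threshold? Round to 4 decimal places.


Cook's distance cutoff = 4/n = 4/2777.
= 0.0014.

0.0014


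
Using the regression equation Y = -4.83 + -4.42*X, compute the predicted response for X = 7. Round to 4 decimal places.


Plug X = 7 into Y = -4.83 + -4.42*X:
Y = -4.83 + -30.9400 = -35.7700.

-35.7700


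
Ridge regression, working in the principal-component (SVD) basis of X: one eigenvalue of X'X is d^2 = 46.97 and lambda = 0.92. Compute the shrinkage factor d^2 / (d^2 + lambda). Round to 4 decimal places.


Denominator = d^2 + lambda = 46.97 + 0.92 = 47.8900.
Shrinkage = 46.97 / 47.8900 = 0.9808.

0.9808


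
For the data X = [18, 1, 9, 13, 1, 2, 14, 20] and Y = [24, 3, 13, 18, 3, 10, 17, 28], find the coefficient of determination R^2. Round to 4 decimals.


The fitted line is Y = 3.3303 + 1.1456*X.
SSres = 32.6907, SStot = 578.0000.
R^2 = 1 - SSres/SStot = 0.9434.

0.9434


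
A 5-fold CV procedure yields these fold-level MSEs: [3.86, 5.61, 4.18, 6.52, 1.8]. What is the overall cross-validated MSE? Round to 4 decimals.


Total MSE across folds = 21.9700.
CV-MSE = 21.9700/5 = 4.3940.

4.3940


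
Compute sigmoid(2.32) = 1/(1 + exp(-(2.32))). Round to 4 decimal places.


Compute exp(-2.3200) = 0.0983.
Sigmoid = 1 / (1 + 0.0983) = 1 / 1.0983 = 0.9105.

0.9105


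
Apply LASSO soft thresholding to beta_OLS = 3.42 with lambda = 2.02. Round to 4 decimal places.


Absolute value: |3.42| = 3.42.
Compare to lambda = 2.02.
Since |beta| > lambda, coefficient = sign(beta)*(|beta| - lambda) = 1.4000.

1.4000


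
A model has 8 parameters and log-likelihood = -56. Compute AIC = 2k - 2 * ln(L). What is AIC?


Compute:
2k = 2*8 = 16.
-2*loglik = -2*(-56) = 112.
AIC = 16 + 112 = 128.

128


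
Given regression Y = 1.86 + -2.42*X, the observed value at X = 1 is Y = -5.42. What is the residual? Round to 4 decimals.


Fitted value at X = 1 is yhat = 1.86 + -2.42*1 = -0.5600.
Residual = -5.42 - -0.5600 = -4.8600.

-4.8600


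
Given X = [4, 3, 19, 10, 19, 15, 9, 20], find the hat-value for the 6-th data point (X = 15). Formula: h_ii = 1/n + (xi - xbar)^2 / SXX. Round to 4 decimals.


Compute xbar = 12.3750 with n = 8 observations.
SXX = 327.8750.
Leverage = 1/8 + (15 - 12.3750)^2/327.8750 = 0.1460.

0.1460


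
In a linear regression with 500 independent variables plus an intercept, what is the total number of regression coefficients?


Each predictor gets one coefficient, plus one intercept.
Total parameters = 500 + 1 = 501.

501


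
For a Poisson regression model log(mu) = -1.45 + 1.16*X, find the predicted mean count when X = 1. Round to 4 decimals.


Compute eta = -1.45 + 1.16 * 1 = -0.2900.
Apply inverse link: mu = e^-0.2900 = 0.7483.

0.7483


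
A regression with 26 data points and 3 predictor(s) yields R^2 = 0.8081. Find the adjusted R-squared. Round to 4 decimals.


Adjusted R^2 = 1 - (1 - R^2) * (n-1)/(n-p-1).
(1 - R^2) = 0.1919.
(n-1)/(n-p-1) = 25/22.
(1 - R^2) * (n-1) = 0.1919 * 25 = 4.7975.
Divide by (n-p-1): 4.7975 / 22 = 0.2181.
Adj R^2 = 1 - 0.2181 = 0.7819.

0.7819


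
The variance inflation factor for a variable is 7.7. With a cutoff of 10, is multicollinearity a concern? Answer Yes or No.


Compare VIF = 7.7 to the threshold of 10.
7.7 < 10, so the answer is No.

No


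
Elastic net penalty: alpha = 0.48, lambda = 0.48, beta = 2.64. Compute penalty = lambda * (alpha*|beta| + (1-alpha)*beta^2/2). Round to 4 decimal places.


L1 component = 0.48 * |2.64| = 1.2672.
L2 component = 0.52 * 2.64^2 / 2 = 1.8121.
Penalty = 0.48 * (1.2672 + 1.8121) = 0.48 * 3.0793 = 1.4781.

1.4781


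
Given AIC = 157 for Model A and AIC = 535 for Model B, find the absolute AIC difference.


Absolute difference = |157 - 535| = 378.
The model with lower AIC (A) is preferred.

378


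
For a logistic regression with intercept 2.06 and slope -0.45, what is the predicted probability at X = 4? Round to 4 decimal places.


Compute z = 2.06 + (-0.45)(4) = 0.2600.
exp(-z) = 0.7711.
P = 1/(1 + 0.7711) = 0.5646.

0.5646


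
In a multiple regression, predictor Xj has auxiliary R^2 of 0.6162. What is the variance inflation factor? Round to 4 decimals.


Using VIF = 1/(1 - R^2_j):
1 - 0.6162 = 0.3838.
VIF = 2.6055.

2.6055


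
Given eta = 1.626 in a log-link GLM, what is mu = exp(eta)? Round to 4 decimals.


Apply the inverse link:
mu = e^1.626 = 5.0835.

5.0835


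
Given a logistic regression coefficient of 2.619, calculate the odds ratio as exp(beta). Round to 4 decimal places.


The odds ratio is computed as:
OR = e^(2.619) = 13.7220.

13.7220


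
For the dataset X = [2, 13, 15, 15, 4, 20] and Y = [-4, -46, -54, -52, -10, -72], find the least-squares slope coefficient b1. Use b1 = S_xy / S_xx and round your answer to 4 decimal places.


First compute the means: xbar = 11.5000, ybar = -39.6667.
Then S_xx = sum((xi - xbar)^2) = 245.5000.
S_xy = sum((xi - xbar)(yi - ybar)) = -939.0000.
b1 = S_xy / S_xx = -939.0000 / 245.5000 = -3.8248.

-3.8248


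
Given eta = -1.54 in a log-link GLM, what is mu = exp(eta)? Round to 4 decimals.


mu = exp(eta) = exp(-1.54).
= 0.2144.

0.2144


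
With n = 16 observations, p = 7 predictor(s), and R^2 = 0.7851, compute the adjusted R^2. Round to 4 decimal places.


Plug in: Adj R^2 = 1 - (1 - 0.7851) * 15/8.
= 1 - 0.2149 * 15/8
= 1 - 3.2235 / 8
= 1 - 0.4029 = 0.5971.

0.5971


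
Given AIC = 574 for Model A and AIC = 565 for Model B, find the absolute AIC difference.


Compute |574 - 565| = 9.
Model B has the smaller AIC.

9


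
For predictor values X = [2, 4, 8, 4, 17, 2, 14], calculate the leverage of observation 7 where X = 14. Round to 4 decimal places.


Compute xbar = 7.2857 with n = 7 observations.
SXX = 217.4286.
Leverage = 1/7 + (14 - 7.2857)^2/217.4286 = 0.3502.

0.3502


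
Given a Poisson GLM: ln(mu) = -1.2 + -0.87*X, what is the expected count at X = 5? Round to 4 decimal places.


eta = -1.2 + -0.87 * 5 = -5.5500.
mu = exp(-5.5500) = 0.0039.

0.0039


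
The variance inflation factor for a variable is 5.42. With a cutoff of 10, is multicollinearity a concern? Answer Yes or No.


Check: VIF = 5.42 vs threshold = 10.
Since 5.42 < 10, the answer is No.

No


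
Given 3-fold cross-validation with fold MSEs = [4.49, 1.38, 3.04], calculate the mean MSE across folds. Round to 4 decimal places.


Add all fold MSEs: 8.9100.
Divide by k = 3: 8.9100/3 = 2.9700.

2.9700


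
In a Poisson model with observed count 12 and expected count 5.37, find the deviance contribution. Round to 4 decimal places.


y/mu = 12/5.37 = 2.234637 (approx.), and ln(12/5.37) = 0.804079.
y * ln(y/mu) = 12 * 0.804079 = 9.648948.
y - mu = 6.63.
D = 2 * (9.648948 - 6.63) = 6.037896, which rounds to 6.0379.

6.0379


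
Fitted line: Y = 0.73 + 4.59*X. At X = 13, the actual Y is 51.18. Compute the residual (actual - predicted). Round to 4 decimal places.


Compute yhat = 0.73 + (4.59)(13) = 60.4000.
Residual = actual - predicted = 51.18 - 60.4000 = -9.2200.

-9.2200


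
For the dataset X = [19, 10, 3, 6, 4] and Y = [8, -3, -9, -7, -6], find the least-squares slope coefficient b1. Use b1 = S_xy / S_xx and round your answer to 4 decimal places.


Calculate xbar = 8.4000, ybar = -3.4000.
S_xx = 169.2000, S_xy = 171.8000.
Using b1 = S_xy / S_xx = 171.8000 / 169.2000, we get b1 = 1.0154.

1.0154


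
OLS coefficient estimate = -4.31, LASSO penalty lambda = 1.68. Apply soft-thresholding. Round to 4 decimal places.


|beta_OLS| = 4.31.
lambda = 1.68.
Since |beta| > lambda, coefficient = sign(beta)*(|beta| - lambda) = -2.6300.
Result = -2.6300.

-2.6300


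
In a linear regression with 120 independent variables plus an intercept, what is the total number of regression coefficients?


Total coefficients = number of predictors + 1 (for the intercept).
= 120 + 1 = 121.

121


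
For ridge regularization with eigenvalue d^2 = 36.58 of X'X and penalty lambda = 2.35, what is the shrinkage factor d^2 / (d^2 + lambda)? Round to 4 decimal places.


Denominator = d^2 + lambda = 36.58 + 2.35 = 38.9300.
Shrinkage = 36.58 / 38.9300 = 0.9396.

0.9396


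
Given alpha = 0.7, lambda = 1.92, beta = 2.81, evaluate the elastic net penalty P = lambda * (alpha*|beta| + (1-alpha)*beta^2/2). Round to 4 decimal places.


alpha * |beta| = 0.7 * 2.81 = 1.9670.
(1-alpha) * beta^2/2 = 0.3 * 7.8961/2 = 1.1844.
Total = 1.92 * (1.9670 + 1.1844) = 6.0507.

6.0507


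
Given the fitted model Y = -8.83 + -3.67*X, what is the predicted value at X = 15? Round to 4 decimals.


Plug X = 15 into Y = -8.83 + -3.67*X:
Y = -8.83 + -55.0500 = -63.8800.

-63.8800


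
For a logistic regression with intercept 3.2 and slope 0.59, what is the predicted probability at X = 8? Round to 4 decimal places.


Compute z = 3.2 + (0.59)(8) = 7.9200.
exp(-z) = 0.0004.
P = 1/(1 + 0.0004) = 0.9996.

0.9996


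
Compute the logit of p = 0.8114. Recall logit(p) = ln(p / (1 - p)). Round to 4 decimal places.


1 - p = 0.1886.
p/(1-p) = 4.3022.
logit = ln(4.3022) = 1.4591.

1.4591


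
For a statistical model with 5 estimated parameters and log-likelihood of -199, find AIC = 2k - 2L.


Compute:
2k = 2*5 = 10.
-2*loglik = -2*(-199) = 398.
AIC = 10 + 398 = 408.

408


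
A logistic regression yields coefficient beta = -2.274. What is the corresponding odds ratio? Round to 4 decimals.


The odds ratio is computed as:
OR = e^(-2.274) = 0.1029.

0.1029


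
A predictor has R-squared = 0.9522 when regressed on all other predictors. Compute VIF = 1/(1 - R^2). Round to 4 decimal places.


Using VIF = 1/(1 - R^2_j):
1 - 0.9522 = 0.0478.
VIF = 20.9205.

20.9205


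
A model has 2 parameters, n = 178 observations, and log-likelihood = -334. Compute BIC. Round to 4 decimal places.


Compute k*ln(n) = 2*ln(178) = 2*5.181784 = 10.363568.
Then -2*loglik = 668.
BIC = 10.363568 + 668 = 678.363568, which rounds to 678.3636.

678.3636


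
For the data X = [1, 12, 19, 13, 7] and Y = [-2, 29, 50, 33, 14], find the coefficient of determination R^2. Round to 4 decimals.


After computing the OLS fit (b0=-5.4803, b1=2.9116):
SSres = 1.7675, SStot = 1554.8000.
R^2 = 1 - 1.7675/1554.8000 = 0.9989.

0.9989


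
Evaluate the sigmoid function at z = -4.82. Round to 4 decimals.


First, exp(4.8200) = 123.9651.
Then sigma(z) = 1/(1 + 123.9651) = 0.0080.

0.0080


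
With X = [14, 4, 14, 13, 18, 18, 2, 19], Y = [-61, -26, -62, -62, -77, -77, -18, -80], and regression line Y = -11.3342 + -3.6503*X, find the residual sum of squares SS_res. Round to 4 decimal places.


Predicted values from Y = -11.3342 + -3.6503*X.
Residuals: [1.4384, -0.0646, 0.4384, -3.2119, 0.0396, 0.0396, 0.6348, 0.6899].
SSres = 13.4637.

13.4637


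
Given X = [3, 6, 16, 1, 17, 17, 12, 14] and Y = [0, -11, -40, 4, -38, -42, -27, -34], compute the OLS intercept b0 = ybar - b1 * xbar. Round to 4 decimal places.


The slope is b1 = -2.8460.
Sample means are xbar = 10.7500 and ybar = -23.5000.
Intercept: b0 = -23.5000 - (-2.8460)(10.7500) = 7.0948.

7.0948


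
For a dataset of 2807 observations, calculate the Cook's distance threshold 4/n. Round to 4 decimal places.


The threshold is 4/n.
4/2807 = 0.0014.

0.0014


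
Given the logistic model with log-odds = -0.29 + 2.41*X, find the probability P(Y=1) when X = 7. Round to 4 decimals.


Linear predictor: z = -0.29 + 2.41 * 7 = 16.5800.
P = 1/(1 + exp(-16.5800)) = 1/(1 + 0.0000) = 1.0000.

1.0000


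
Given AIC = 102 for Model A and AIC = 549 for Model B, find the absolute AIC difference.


Absolute difference = |102 - 549| = 447.
The model with lower AIC (A) is preferred.

447


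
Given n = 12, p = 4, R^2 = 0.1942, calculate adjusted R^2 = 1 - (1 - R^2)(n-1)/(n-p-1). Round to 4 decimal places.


Adjusted R^2 = 1 - (1 - R^2) * (n-1)/(n-p-1).
(1 - R^2) = 0.8058.
(n-1)/(n-p-1) = 11/7.
(1 - R^2) * (n-1) = 0.8058 * 11 = 8.8638.
Divide by (n-p-1): 8.8638 / 7 = 1.2663.
Adj R^2 = 1 - 1.2663 = -0.2663.

-0.2663


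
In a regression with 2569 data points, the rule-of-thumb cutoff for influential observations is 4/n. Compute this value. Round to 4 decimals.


The threshold is 4/n.
4/2569 = 0.0016.

0.0016


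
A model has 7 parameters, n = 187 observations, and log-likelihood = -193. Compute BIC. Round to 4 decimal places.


Compute k*ln(n) = 7*ln(187) = 7*5.231109 = 36.617763.
Then -2*loglik = 386.
BIC = 36.617763 + 386 = 422.617763, which rounds to 422.6178.

422.6178


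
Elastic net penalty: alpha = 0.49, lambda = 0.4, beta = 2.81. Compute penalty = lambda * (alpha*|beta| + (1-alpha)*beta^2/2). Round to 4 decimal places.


L1 component = 0.49 * |2.81| = 1.3769.
L2 component = 0.51 * 2.81^2 / 2 = 2.0135.
Penalty = 0.4 * (1.3769 + 2.0135) = 0.4 * 3.3904 = 1.3562.

1.3562


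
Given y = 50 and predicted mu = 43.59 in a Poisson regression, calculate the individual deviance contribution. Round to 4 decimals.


Compute y*ln(y/mu) = 50*ln(50/43.59) = 50*0.137195 = 6.859750.
y - mu = 6.41.
D = 2*(6.859750 - (6.41)) = 0.899500, which rounds to 0.8995.

0.8995


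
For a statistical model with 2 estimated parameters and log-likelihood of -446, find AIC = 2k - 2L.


AIC = 2k - 2*loglik = 2(2) - 2(-446).
= 4 + 892 = 896.

896


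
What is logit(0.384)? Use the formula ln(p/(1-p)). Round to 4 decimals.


1 - p = 0.616.
p/(1-p) = 0.6234.
logit = ln(0.6234) = -0.4726.

-0.4726


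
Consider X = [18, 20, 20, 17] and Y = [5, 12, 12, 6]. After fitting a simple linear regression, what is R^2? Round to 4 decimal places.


The fitted line is Y = -35.0000 + 2.3333*X.
SSres = 6.0000, SStot = 42.7500.
R^2 = 1 - SSres/SStot = 0.8596.

0.8596


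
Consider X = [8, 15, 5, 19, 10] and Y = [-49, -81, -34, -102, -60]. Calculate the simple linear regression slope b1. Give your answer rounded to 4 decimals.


Calculate xbar = 11.4000, ybar = -65.2000.
S_xx = 125.2000, S_xy = -598.6000.
Using b1 = S_xy / S_xx = -598.6000 / 125.2000, we get b1 = -4.7812.

-4.7812


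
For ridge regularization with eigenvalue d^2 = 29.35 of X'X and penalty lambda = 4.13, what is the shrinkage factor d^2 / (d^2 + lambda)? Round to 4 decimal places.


d^2 + lambda = 29.35 + 4.13 = 33.4800.
Shrinkage factor = 29.35/33.4800 = 0.8766.

0.8766


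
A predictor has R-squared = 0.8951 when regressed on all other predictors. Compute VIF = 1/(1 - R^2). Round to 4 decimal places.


Using VIF = 1/(1 - R^2_j):
1 - 0.8951 = 0.1049.
VIF = 9.5329.

9.5329


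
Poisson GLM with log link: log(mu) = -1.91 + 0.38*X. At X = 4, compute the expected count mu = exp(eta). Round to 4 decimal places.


Compute eta = -1.91 + 0.38 * 4 = -0.3900.
Apply inverse link: mu = e^-0.3900 = 0.6771.

0.6771


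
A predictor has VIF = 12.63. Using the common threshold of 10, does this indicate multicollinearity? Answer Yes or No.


Compare VIF = 12.63 to the threshold of 10.
12.63 >= 10, so the answer is Yes.

Yes


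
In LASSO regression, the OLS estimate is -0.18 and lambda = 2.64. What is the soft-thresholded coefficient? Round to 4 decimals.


Check: |-0.18| = 0.18 vs lambda = 2.64.
Since |beta| <= lambda, the coefficient is set to 0.
Soft-thresholded coefficient = 0.0000.

0.0000


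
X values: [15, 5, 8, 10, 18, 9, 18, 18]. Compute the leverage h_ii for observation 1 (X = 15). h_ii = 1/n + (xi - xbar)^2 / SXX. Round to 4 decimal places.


Compute xbar = 12.6250 with n = 8 observations.
SXX = 191.8750.
Leverage = 1/8 + (15 - 12.6250)^2/191.8750 = 0.1544.

0.1544


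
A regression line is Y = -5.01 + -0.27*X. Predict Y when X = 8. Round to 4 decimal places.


Plug X = 8 into Y = -5.01 + -0.27*X:
Y = -5.01 + -2.1600 = -7.1700.

-7.1700


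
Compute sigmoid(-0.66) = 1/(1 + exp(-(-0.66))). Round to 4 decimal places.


Compute exp(0.6600) = 1.9348.
Sigmoid = 1 / (1 + 1.9348) = 1 / 2.9348 = 0.3407.

0.3407


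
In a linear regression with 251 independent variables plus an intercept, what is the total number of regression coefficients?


Total coefficients = number of predictors + 1 (for the intercept).
= 251 + 1 = 252.

252


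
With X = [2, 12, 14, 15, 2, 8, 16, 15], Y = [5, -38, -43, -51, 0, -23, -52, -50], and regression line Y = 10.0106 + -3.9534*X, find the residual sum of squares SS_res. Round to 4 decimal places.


Compute predicted values, then residuals = yi - yhat_i.
Residuals: [2.8962, -0.5698, 2.3370, -1.7096, -2.1038, -1.3834, 1.2438, -0.7096].
SSres = sum(residual^2) = 25.4873.

25.4873


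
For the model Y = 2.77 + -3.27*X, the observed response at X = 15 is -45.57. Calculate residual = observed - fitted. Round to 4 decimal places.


Predicted = 2.77 + -3.27 * 15 = -46.2800.
Residual = -45.57 - -46.2800 = 0.7100.

0.7100


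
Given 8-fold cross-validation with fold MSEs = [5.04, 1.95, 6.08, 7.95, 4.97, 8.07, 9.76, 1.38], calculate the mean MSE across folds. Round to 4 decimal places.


Add all fold MSEs: 45.2000.
Divide by k = 8: 45.2000/8 = 5.6500.

5.6500


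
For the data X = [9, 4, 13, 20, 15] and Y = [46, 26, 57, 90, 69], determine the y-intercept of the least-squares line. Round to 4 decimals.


Compute b1 = 3.9537 from the OLS formula.
With xbar = 12.2000 and ybar = 57.6000, the intercept is:
b0 = 57.6000 - 3.9537 * 12.2000 = 9.3651.

9.3651


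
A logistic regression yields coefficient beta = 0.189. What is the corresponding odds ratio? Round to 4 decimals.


exp(0.189) = 1.2080.
So the odds ratio is 1.2080.

1.2080


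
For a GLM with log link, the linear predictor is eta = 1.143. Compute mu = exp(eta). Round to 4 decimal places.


Apply the inverse link:
mu = e^1.143 = 3.1362.

3.1362


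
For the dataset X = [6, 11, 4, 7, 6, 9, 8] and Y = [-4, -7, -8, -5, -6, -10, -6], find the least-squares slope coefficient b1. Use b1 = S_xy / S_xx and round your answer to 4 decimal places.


First compute the means: xbar = 7.2857, ybar = -6.5714.
Then S_xx = sum((xi - xbar)^2) = 31.4286.
S_xy = sum((xi - xbar)(yi - ybar)) = -6.8571.
b1 = S_xy / S_xx = -6.8571 / 31.4286 = -0.2182.

-0.2182


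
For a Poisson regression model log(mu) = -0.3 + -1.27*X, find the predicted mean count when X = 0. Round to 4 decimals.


Linear predictor: eta = -0.3 + (-1.27)(0) = -0.3000.
Expected count: mu = exp(-0.3000) = 0.7408.

0.7408


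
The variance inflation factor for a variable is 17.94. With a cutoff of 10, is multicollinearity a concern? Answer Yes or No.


The threshold is 10.
VIF = 17.94 is >= 10.
Multicollinearity indication: Yes.

Yes


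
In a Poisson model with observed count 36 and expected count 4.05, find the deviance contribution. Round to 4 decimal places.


y/mu = 36/4.05 = 8.888889 (approx.), and ln(36/4.05) = 2.184802.
y * ln(y/mu) = 36 * 2.184802 = 78.652872.
y - mu = 31.95.
D = 2 * (78.652872 - 31.95) = 93.405744, which rounds to 93.4057.

93.4057


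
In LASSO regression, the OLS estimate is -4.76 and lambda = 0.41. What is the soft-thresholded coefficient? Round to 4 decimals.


Absolute value: |-4.76| = 4.76.
Compare to lambda = 0.41.
Since |beta| > lambda, coefficient = sign(beta)*(|beta| - lambda) = -4.3500.

-4.3500


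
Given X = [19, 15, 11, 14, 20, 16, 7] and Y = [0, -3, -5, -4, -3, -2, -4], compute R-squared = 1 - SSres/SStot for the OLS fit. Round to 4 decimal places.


Fit the OLS line: b0 = -6.5915, b1 = 0.2465.
SSres = 8.6056.
SStot = 16.0000.
R^2 = 1 - 8.6056/16.0000 = 0.4621.

0.4621


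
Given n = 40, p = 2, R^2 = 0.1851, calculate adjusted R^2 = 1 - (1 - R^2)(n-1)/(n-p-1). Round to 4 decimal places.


Using the formula:
(1 - 0.1851) = 0.8149.
Multiply by 39/37: 0.8149 * 39 = 31.7811, then 31.7811 / 37 = 0.8589.
Adj R^2 = 1 - 0.8589 = 0.1411.

0.1411


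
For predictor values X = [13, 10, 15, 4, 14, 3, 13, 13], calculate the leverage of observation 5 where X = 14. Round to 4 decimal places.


n = 8, xbar = 10.6250.
SXX = sum((xi - xbar)^2) = 149.8750.
h = 1/8 + (14 - 10.6250)^2 / 149.8750 = 0.2010.

0.2010


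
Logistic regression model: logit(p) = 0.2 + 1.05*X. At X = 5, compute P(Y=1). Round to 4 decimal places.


Linear predictor: z = 0.2 + 1.05 * 5 = 5.4500.
P = 1/(1 + exp(-5.4500)) = 1/(1 + 0.0043) = 0.9957.

0.9957


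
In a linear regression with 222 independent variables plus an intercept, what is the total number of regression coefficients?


Including the intercept, the model has 222 predictor coefficients + 1 intercept.
Total = 223.

223


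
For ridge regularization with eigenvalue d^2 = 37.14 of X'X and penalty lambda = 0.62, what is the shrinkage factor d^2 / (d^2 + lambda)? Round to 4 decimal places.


Compute the denominator: 37.14 + 0.62 = 37.7600.
Shrinkage factor = 37.14 / 37.7600 = 0.9836.

0.9836


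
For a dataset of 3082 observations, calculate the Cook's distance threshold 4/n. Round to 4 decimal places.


Using the rule of thumb:
Threshold = 4 / 3082 = 0.0013.

0.0013


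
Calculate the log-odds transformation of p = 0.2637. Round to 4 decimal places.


Compute the odds: 0.2637/0.7363 = 0.3581.
Take the natural log: ln(0.3581) = -1.0268.

-1.0268


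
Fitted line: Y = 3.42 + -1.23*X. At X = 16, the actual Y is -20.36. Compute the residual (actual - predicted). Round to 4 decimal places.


Predicted = 3.42 + -1.23 * 16 = -16.2600.
Residual = -20.36 - -16.2600 = -4.1000.

-4.1000


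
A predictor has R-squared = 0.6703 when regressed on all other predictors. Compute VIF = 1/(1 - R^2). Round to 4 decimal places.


Using VIF = 1/(1 - R^2_j):
1 - 0.6703 = 0.3297.
VIF = 3.0331.

3.0331


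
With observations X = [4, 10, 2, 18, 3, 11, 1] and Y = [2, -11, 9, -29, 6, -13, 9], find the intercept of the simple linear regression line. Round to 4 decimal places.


First find the slope: b1 = -2.2974.
Means: xbar = 7.0000, ybar = -3.8571.
b0 = ybar - b1 * xbar = -3.8571 - -2.2974 * 7.0000 = 12.2248.

12.2248


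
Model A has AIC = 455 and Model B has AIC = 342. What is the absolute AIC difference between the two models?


|AIC_A - AIC_B| = |455 - 342| = 113.
Model B is preferred (lower AIC).

113


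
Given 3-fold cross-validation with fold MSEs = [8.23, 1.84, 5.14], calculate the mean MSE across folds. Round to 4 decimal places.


Total MSE across folds = 15.2100.
CV-MSE = 15.2100/3 = 5.0700.

5.0700


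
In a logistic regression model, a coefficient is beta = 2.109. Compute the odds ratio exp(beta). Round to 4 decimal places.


exp(2.109) = 8.2400.
So the odds ratio is 8.2400.

8.2400


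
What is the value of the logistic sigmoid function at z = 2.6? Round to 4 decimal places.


First, exp(-2.6000) = 0.0743.
Then sigma(z) = 1/(1 + 0.0743) = 0.9309.

0.9309


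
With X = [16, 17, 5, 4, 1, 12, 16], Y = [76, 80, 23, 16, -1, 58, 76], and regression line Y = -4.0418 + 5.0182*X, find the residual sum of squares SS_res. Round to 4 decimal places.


Predicted values from Y = -4.0418 + 5.0182*X.
Residuals: [-0.2494, -1.2676, 1.9508, -0.0310, -1.9764, 1.8234, -0.2494].
SSres = 12.7687.

12.7687


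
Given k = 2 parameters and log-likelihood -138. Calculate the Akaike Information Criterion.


Compute:
2k = 2*2 = 4.
-2*loglik = -2*(-138) = 276.
AIC = 4 + 276 = 280.

280


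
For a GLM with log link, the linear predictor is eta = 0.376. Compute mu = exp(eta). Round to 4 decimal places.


mu = exp(eta) = exp(0.376).
= 1.4564.

1.4564


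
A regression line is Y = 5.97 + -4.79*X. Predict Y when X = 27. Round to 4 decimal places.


Plug X = 27 into Y = 5.97 + -4.79*X:
Y = 5.97 + -129.3300 = -123.3600.

-123.3600


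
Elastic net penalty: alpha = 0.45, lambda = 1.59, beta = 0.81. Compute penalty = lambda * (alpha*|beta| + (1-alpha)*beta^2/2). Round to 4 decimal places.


alpha * |beta| = 0.45 * 0.81 = 0.3645.
(1-alpha) * beta^2/2 = 0.55 * 0.6561/2 = 0.1804.
Total = 1.59 * (0.3645 + 0.1804) = 0.8664.

0.8664


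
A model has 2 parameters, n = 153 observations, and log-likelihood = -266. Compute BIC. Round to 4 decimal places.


ln(153) = 5.030438.
k * ln(n) = 2 * 5.030438 = 10.060876.
-2L = 532.
BIC = 10.060876 + 532 = 542.060876, which rounds to 542.0609.

542.0609


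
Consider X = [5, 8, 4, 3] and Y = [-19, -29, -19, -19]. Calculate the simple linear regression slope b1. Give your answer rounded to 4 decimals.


The sample means are xbar = 5.0000 and ybar = -21.5000.
Compute S_xx = 14.0000 and S_xy = -30.0000.
Slope b1 = S_xy / S_xx = -30.0000 / 14.0000 = -2.1429.

-2.1429


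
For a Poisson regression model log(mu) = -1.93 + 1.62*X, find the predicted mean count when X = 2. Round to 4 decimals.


Linear predictor: eta = -1.93 + (1.62)(2) = 1.3100.
Expected count: mu = exp(1.3100) = 3.7062.

3.7062


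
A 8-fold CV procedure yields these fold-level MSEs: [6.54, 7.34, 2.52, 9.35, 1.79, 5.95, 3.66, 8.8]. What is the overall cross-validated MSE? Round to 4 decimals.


Add all fold MSEs: 45.9500.
Divide by k = 8: 45.9500/8 = 5.7438.

5.7438


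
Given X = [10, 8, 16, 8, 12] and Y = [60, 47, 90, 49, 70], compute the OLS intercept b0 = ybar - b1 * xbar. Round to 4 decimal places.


First find the slope: b1 = 5.2500.
Means: xbar = 10.8000, ybar = 63.2000.
b0 = ybar - b1 * xbar = 63.2000 - 5.2500 * 10.8000 = 6.5000.

6.5000


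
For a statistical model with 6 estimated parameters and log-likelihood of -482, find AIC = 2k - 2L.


Compute:
2k = 2*6 = 12.
-2*loglik = -2*(-482) = 964.
AIC = 12 + 964 = 976.

976


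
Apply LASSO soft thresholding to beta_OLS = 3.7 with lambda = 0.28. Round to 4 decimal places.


Absolute value: |3.7| = 3.7.
Compare to lambda = 0.28.
Since |beta| > lambda, coefficient = sign(beta)*(|beta| - lambda) = 3.4200.

3.4200


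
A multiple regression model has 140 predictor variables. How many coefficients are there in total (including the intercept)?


Total coefficients = number of predictors + 1 (for the intercept).
= 140 + 1 = 141.

141


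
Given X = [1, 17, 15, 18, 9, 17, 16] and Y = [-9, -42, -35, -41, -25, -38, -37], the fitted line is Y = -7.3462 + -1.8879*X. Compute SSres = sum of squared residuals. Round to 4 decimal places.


Compute predicted values, then residuals = yi - yhat_i.
Residuals: [0.2341, -2.5595, 0.6647, 0.3284, -0.6627, 1.4405, 0.5526].
SSres = sum(residual^2) = 9.9751.

9.9751


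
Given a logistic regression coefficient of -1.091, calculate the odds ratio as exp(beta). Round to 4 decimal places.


The odds ratio is computed as:
OR = e^(-1.091) = 0.3359.

0.3359


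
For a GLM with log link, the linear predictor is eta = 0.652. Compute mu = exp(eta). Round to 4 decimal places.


Apply the inverse link:
mu = e^0.652 = 1.9194.

1.9194


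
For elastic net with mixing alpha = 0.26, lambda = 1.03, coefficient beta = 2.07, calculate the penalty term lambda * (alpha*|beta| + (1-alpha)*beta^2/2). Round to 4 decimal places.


L1 component = 0.26 * |2.07| = 0.5382.
L2 component = 0.74 * 2.07^2 / 2 = 1.5854.
Penalty = 1.03 * (0.5382 + 1.5854) = 1.03 * 2.1236 = 2.1873.

2.1873


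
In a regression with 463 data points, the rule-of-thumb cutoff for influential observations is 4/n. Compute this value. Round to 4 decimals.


Using the rule of thumb:
Threshold = 4 / 463 = 0.0086.

0.0086


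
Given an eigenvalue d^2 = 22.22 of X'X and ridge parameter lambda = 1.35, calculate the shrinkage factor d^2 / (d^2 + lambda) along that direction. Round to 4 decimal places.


d^2 + lambda = 22.22 + 1.35 = 23.5700.
Shrinkage factor = 22.22/23.5700 = 0.9427.

0.9427


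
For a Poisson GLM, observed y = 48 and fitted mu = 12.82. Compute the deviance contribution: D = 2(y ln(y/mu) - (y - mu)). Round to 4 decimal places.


First: ln(48/12.82) = 1.320195.
Then: 48 * 1.320195 = 63.369360.
y - mu = 48 - 12.82 = 35.18.
D = 2(63.369360 - 35.18) = 56.378720, which rounds to 56.3787.

56.3787


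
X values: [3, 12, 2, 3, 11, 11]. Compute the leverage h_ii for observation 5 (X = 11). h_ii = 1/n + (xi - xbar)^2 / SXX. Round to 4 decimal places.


n = 6, xbar = 7.0000.
SXX = sum((xi - xbar)^2) = 114.0000.
h = 1/6 + (11 - 7.0000)^2 / 114.0000 = 0.3070.

0.3070


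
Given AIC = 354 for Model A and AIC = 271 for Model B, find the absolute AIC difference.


|AIC_A - AIC_B| = |354 - 271| = 83.
Model B is preferred (lower AIC).

83


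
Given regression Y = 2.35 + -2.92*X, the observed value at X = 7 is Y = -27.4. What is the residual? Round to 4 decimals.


Predicted = 2.35 + -2.92 * 7 = -18.0900.
Residual = -27.4 - -18.0900 = -9.3100.

-9.3100


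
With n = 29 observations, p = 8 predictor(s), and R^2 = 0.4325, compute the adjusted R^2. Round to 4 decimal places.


Using the formula:
(1 - 0.4325) = 0.5675.
Multiply by 28/20: 0.5675 * 28 = 15.8900, then 15.8900 / 20 = 0.7945.
Adj R^2 = 1 - 0.7945 = 0.2055.

0.2055


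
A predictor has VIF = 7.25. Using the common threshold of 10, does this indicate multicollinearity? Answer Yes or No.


Compare VIF = 7.25 to the threshold of 10.
7.25 < 10, so the answer is No.

No


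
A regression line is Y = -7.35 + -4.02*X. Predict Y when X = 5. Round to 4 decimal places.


Predicted value:
Y = -7.35 + (-4.02)(5) = -7.35 + -20.1000 = -27.4500.

-27.4500


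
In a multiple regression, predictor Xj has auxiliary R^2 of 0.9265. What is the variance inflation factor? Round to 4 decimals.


VIF = 1 / (1 - 0.9265).
= 1 / 0.0735 = 13.6054.

13.6054


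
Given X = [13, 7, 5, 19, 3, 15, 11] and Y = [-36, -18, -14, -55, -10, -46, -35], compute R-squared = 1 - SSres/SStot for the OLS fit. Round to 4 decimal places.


Fit the OLS line: b0 = 0.1416, b1 = -2.9451.
SSres = 24.8324.
SStot = 1739.7143.
R^2 = 1 - 24.8324/1739.7143 = 0.9857.

0.9857


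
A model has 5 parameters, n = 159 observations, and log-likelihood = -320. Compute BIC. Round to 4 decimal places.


Compute k*ln(n) = 5*ln(159) = 5*5.068904 = 25.344520.
Then -2*loglik = 640.
BIC = 25.344520 + 640 = 665.344520, which rounds to 665.3445.

665.3445


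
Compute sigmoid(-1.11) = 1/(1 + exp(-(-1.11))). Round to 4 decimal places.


First, exp(1.1100) = 3.0344.
Then sigma(z) = 1/(1 + 3.0344) = 0.2479.

0.2479


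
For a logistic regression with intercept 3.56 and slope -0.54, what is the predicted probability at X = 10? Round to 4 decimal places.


z = 3.56 + -0.54 * 10 = -1.8400.
Sigmoid: P = 1 / (1 + exp(1.8400)) = 0.1371.

0.1371


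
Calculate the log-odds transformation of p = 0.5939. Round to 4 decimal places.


The odds are p/(1-p) = 0.5939 / 0.4061 = 1.4624.
logit(p) = ln(1.4624) = 0.3801.

0.3801


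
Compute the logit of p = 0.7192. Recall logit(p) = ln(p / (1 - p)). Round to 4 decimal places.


Compute the odds: 0.7192/0.2808 = 2.5613.
Take the natural log: ln(2.5613) = 0.9405.

0.9405


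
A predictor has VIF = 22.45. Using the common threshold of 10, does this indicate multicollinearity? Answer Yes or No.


Compare VIF = 22.45 to the threshold of 10.
22.45 >= 10, so the answer is Yes.

Yes


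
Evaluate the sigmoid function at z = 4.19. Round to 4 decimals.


First, exp(-4.1900) = 0.0151.
Then sigma(z) = 1/(1 + 0.0151) = 0.9851.

0.9851


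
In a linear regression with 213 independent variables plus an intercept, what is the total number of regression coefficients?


Total coefficients = number of predictors + 1 (for the intercept).
= 213 + 1 = 214.

214


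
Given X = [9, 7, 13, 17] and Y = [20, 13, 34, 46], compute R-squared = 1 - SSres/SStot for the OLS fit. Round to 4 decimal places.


After computing the OLS fit (b0=-9.8559, b1=3.3136):
SSres = 0.9492, SStot = 648.7500.
R^2 = 1 - 0.9492/648.7500 = 0.9985.

0.9985


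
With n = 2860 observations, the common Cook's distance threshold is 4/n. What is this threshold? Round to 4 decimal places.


Using the rule of thumb:
Threshold = 4 / 2860 = 0.0014.

0.0014


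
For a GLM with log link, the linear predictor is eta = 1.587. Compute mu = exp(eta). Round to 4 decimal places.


Apply the inverse link:
mu = e^1.587 = 4.8891.

4.8891


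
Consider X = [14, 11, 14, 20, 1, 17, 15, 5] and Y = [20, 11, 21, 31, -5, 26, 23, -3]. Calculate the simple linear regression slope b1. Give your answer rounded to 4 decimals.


The sample means are xbar = 12.1250 and ybar = 15.5000.
Compute S_xx = 276.8750 and S_xy = 578.5000.
Slope b1 = S_xy / S_xx = 578.5000 / 276.8750 = 2.0894.

2.0894


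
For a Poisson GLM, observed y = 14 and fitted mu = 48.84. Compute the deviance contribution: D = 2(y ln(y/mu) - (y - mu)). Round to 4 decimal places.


First: ln(14/48.84) = -1.249492.
Then: 14 * -1.249492 = -17.492888.
y - mu = 14 - 48.84 = -34.84.
D = 2(-17.492888 - -34.84) = 34.694224, which rounds to 34.6942.

34.6942


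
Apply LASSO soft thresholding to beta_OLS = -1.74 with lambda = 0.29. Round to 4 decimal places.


|beta_OLS| = 1.74.
lambda = 0.29.
Since |beta| > lambda, coefficient = sign(beta)*(|beta| - lambda) = -1.4500.
Result = -1.4500.

-1.4500


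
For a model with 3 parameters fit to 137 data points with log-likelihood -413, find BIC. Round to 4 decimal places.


k * ln(n) = 3 * ln(137) = 3 * 4.919981 = 14.759943.
-2 * loglik = -2 * (-413) = 826.
BIC = 14.759943 + 826 = 840.759943, which rounds to 840.7599.

840.7599


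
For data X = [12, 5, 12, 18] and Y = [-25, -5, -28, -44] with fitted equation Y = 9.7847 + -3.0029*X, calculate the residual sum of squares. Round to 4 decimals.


Compute predicted values, then residuals = yi - yhat_i.
Residuals: [1.2501, 0.2298, -1.7499, 0.2675].
SSres = sum(residual^2) = 4.7493.

4.7493
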